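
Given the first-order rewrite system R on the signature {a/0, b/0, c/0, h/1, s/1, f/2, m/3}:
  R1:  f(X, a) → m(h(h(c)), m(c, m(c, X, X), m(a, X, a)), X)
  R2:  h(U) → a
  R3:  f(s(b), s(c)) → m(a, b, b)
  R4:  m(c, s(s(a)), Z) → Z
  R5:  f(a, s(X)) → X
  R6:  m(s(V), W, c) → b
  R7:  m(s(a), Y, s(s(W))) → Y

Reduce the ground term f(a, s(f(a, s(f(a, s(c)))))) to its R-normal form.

1. f(a, s(f(a, s(f(a, s(c))))))  →  f(a, s(f(a, s(c))))   [R5 at ε]
2. f(a, s(f(a, s(c))))  →  f(a, s(c))   [R5 at ε]
3. f(a, s(c))  →  c   [R5 at ε]

c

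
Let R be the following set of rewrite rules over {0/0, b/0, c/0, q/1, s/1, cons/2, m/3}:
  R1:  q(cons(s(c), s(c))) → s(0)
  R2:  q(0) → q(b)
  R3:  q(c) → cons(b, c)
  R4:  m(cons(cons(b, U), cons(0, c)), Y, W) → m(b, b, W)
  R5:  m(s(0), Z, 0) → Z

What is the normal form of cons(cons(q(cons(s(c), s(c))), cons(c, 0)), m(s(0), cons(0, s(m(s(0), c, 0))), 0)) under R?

cons(cons(s(0), cons(c, 0)), cons(0, s(c)))

1. cons(cons(q(cons(s(c), s(c))), cons(c, 0)), m(s(0), cons(0, s(m(s(0), c, 0))), 0))  →  cons(cons(s(0), cons(c, 0)), m(s(0), cons(0, s(m(s(0), c, 0))), 0))   [R1 at 1.1]
2. cons(cons(s(0), cons(c, 0)), m(s(0), cons(0, s(m(s(0), c, 0))), 0))  →  cons(cons(s(0), cons(c, 0)), cons(0, s(m(s(0), c, 0))))   [R5 at 2]
3. cons(cons(s(0), cons(c, 0)), cons(0, s(m(s(0), c, 0))))  →  cons(cons(s(0), cons(c, 0)), cons(0, s(c)))   [R5 at 2.2.1]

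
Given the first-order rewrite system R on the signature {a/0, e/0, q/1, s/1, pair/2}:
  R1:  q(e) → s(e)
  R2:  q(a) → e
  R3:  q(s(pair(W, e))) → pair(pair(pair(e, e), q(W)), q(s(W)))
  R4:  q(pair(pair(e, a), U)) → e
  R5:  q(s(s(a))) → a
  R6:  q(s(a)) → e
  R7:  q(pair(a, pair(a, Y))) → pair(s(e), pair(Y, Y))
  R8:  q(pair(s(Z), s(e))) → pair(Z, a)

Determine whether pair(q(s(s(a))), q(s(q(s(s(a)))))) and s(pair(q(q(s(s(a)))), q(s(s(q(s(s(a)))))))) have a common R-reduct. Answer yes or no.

Reduce t₁ = pair(q(s(s(a))), q(s(q(s(s(a)))))):
1. pair(q(s(s(a))), q(s(q(s(s(a))))))  →  pair(a, q(s(q(s(s(a))))))   [R5 at 1]
2. pair(a, q(s(q(s(s(a))))))  →  pair(a, q(s(a)))   [R5 at 2.1.1]
3. pair(a, q(s(a)))  →  pair(a, e)   [R6 at 2]

Reduce t₂ = s(pair(q(q(s(s(a)))), q(s(s(q(s(s(a)))))))):
1. s(pair(q(q(s(s(a)))), q(s(s(q(s(s(a))))))))  →  s(pair(q(a), q(s(s(q(s(s(a))))))))   [R5 at 1.1.1]
2. s(pair(q(a), q(s(s(q(s(s(a))))))))  →  s(pair(e, q(s(s(q(s(s(a))))))))   [R2 at 1.1]
3. s(pair(e, q(s(s(q(s(s(a))))))))  →  s(pair(e, q(s(s(a)))))   [R5 at 1.2.1.1.1]
4. s(pair(e, q(s(s(a)))))  →  s(pair(e, a))   [R5 at 1.2]

no — NF(t₁) = pair(a, e), NF(t₂) = s(pair(e, a))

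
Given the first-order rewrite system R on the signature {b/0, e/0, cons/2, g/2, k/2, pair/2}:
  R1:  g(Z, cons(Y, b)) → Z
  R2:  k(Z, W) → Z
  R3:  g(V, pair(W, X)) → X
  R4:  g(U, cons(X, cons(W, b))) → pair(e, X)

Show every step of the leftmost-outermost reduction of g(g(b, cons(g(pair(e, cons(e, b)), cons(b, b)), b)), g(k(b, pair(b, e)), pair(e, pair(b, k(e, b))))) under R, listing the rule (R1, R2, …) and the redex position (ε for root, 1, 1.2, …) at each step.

1. g(g(b, cons(g(pair(e, cons(e, b)), cons(b, b)), b)), g(k(b, pair(b, e)), pair(e, pair(b, k(e, b)))))  →  g(b, g(k(b, pair(b, e)), pair(e, pair(b, k(e, b)))))   [R1 at 1]
2. g(b, g(k(b, pair(b, e)), pair(e, pair(b, k(e, b)))))  →  g(b, pair(b, k(e, b)))   [R3 at 2]
3. g(b, pair(b, k(e, b)))  →  k(e, b)   [R3 at ε]
4. k(e, b)  →  e   [R2 at ε]

e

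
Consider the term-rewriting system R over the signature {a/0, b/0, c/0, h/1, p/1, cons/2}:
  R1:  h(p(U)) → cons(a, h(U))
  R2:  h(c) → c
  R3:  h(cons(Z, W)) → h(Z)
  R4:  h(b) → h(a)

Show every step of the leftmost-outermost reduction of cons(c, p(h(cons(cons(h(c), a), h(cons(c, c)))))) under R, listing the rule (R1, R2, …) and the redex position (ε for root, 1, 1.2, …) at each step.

cons(c, p(c))

1. cons(c, p(h(cons(cons(h(c), a), h(cons(c, c))))))  →  cons(c, p(h(cons(h(c), a))))   [R3 at 2.1]
2. cons(c, p(h(cons(h(c), a))))  →  cons(c, p(h(h(c))))   [R3 at 2.1]
3. cons(c, p(h(h(c))))  →  cons(c, p(h(c)))   [R2 at 2.1.1]
4. cons(c, p(h(c)))  →  cons(c, p(c))   [R2 at 2.1]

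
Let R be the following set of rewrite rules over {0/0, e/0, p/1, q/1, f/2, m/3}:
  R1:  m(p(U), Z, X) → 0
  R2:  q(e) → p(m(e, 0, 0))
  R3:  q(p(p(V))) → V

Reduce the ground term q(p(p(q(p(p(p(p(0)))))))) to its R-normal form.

1. q(p(p(q(p(p(p(p(0))))))))  →  q(p(p(p(p(0)))))   [R3 at ε]
2. q(p(p(p(p(0)))))  →  p(p(0))   [R3 at ε]

p(p(0))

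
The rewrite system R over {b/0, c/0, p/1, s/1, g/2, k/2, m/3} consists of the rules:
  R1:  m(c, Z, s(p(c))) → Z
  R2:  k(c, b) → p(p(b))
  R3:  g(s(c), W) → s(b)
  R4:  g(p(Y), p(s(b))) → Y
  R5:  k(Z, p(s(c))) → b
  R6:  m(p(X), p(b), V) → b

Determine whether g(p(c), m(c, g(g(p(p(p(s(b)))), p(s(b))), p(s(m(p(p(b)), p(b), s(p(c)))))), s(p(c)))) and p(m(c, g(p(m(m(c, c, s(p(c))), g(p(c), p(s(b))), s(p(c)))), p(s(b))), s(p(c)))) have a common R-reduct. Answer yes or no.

no — NF(t₁) = c, NF(t₂) = p(c)

Reduce t₁ = g(p(c), m(c, g(g(p(p(p(s(b)))), p(s(b))), p(s(m(p(p(b)), p(b), s(p(c)))))), s(p(c)))):
1. g(p(c), m(c, g(g(p(p(p(s(b)))), p(s(b))), p(s(m(p(p(b)), p(b), s(p(c)))))), s(p(c))))  →  g(p(c), g(g(p(p(p(s(b)))), p(s(b))), p(s(m(p(p(b)), p(b), s(p(c)))))))   [R1 at 2]
2. g(p(c), g(g(p(p(p(s(b)))), p(s(b))), p(s(m(p(p(b)), p(b), s(p(c)))))))  →  g(p(c), g(p(p(s(b))), p(s(m(p(p(b)), p(b), s(p(c)))))))   [R4 at 2.1]
3. g(p(c), g(p(p(s(b))), p(s(m(p(p(b)), p(b), s(p(c)))))))  →  g(p(c), g(p(p(s(b))), p(s(b))))   [R6 at 2.2.1.1]
4. g(p(c), g(p(p(s(b))), p(s(b))))  →  g(p(c), p(s(b)))   [R4 at 2]
5. g(p(c), p(s(b)))  →  c   [R4 at ε]

Reduce t₂ = p(m(c, g(p(m(m(c, c, s(p(c))), g(p(c), p(s(b))), s(p(c)))), p(s(b))), s(p(c)))):
1. p(m(c, g(p(m(m(c, c, s(p(c))), g(p(c), p(s(b))), s(p(c)))), p(s(b))), s(p(c))))  →  p(g(p(m(m(c, c, s(p(c))), g(p(c), p(s(b))), s(p(c)))), p(s(b))))   [R1 at 1]
2. p(g(p(m(m(c, c, s(p(c))), g(p(c), p(s(b))), s(p(c)))), p(s(b))))  →  p(m(m(c, c, s(p(c))), g(p(c), p(s(b))), s(p(c))))   [R4 at 1]
3. p(m(m(c, c, s(p(c))), g(p(c), p(s(b))), s(p(c))))  →  p(m(c, g(p(c), p(s(b))), s(p(c))))   [R1 at 1.1]
4. p(m(c, g(p(c), p(s(b))), s(p(c))))  →  p(g(p(c), p(s(b))))   [R1 at 1]
5. p(g(p(c), p(s(b))))  →  p(c)   [R4 at 1]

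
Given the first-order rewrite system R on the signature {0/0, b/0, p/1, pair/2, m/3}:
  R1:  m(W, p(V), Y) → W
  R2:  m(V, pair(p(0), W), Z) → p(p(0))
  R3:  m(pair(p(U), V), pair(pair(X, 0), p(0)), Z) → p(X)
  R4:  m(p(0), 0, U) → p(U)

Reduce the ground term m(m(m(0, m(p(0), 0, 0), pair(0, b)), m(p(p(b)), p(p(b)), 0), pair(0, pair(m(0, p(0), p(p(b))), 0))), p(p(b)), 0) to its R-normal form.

1. m(m(m(0, m(p(0), 0, 0), pair(0, b)), m(p(p(b)), p(p(b)), 0), pair(0, pair(m(0, p(0), p(p(b))), 0))), p(p(b)), 0)  →  m(m(0, m(p(0), 0, 0), pair(0, b)), m(p(p(b)), p(p(b)), 0), pair(0, pair(m(0, p(0), p(p(b))), 0)))   [R1 at ε]
2. m(m(0, m(p(0), 0, 0), pair(0, b)), m(p(p(b)), p(p(b)), 0), pair(0, pair(m(0, p(0), p(p(b))), 0)))  →  m(m(0, p(0), pair(0, b)), m(p(p(b)), p(p(b)), 0), pair(0, pair(m(0, p(0), p(p(b))), 0)))   [R4 at 1.2]
3. m(m(0, p(0), pair(0, b)), m(p(p(b)), p(p(b)), 0), pair(0, pair(m(0, p(0), p(p(b))), 0)))  →  m(0, m(p(p(b)), p(p(b)), 0), pair(0, pair(m(0, p(0), p(p(b))), 0)))   [R1 at 1]
4. m(0, m(p(p(b)), p(p(b)), 0), pair(0, pair(m(0, p(0), p(p(b))), 0)))  →  m(0, p(p(b)), pair(0, pair(m(0, p(0), p(p(b))), 0)))   [R1 at 2]
5. m(0, p(p(b)), pair(0, pair(m(0, p(0), p(p(b))), 0)))  →  0   [R1 at ε]

0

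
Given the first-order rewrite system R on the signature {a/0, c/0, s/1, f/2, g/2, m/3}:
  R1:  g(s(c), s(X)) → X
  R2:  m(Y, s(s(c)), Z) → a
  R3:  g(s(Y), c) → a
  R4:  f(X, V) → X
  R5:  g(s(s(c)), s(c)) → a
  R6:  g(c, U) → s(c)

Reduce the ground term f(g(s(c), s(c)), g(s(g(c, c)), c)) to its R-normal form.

1. f(g(s(c), s(c)), g(s(g(c, c)), c))  →  g(s(c), s(c))   [R4 at ε]
2. g(s(c), s(c))  →  c   [R1 at ε]

c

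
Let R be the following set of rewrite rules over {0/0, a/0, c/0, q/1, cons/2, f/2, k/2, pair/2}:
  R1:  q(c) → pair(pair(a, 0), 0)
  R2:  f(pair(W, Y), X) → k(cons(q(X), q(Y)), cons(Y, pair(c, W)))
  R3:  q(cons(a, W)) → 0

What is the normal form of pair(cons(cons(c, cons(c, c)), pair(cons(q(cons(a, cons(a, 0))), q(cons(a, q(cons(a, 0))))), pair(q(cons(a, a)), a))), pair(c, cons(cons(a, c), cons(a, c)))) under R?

pair(cons(cons(c, cons(c, c)), pair(cons(0, 0), pair(0, a))), pair(c, cons(cons(a, c), cons(a, c))))

1. pair(cons(cons(c, cons(c, c)), pair(cons(q(cons(a, cons(a, 0))), q(cons(a, q(cons(a, 0))))), pair(q(cons(a, a)), a))), pair(c, cons(cons(a, c), cons(a, c))))  →  pair(cons(cons(c, cons(c, c)), pair(cons(0, q(cons(a, q(cons(a, 0))))), pair(q(cons(a, a)), a))), pair(c, cons(cons(a, c), cons(a, c))))   [R3 at 1.2.1.1]
2. pair(cons(cons(c, cons(c, c)), pair(cons(0, q(cons(a, q(cons(a, 0))))), pair(q(cons(a, a)), a))), pair(c, cons(cons(a, c), cons(a, c))))  →  pair(cons(cons(c, cons(c, c)), pair(cons(0, 0), pair(q(cons(a, a)), a))), pair(c, cons(cons(a, c), cons(a, c))))   [R3 at 1.2.1.2]
3. pair(cons(cons(c, cons(c, c)), pair(cons(0, 0), pair(q(cons(a, a)), a))), pair(c, cons(cons(a, c), cons(a, c))))  →  pair(cons(cons(c, cons(c, c)), pair(cons(0, 0), pair(0, a))), pair(c, cons(cons(a, c), cons(a, c))))   [R3 at 1.2.2.1]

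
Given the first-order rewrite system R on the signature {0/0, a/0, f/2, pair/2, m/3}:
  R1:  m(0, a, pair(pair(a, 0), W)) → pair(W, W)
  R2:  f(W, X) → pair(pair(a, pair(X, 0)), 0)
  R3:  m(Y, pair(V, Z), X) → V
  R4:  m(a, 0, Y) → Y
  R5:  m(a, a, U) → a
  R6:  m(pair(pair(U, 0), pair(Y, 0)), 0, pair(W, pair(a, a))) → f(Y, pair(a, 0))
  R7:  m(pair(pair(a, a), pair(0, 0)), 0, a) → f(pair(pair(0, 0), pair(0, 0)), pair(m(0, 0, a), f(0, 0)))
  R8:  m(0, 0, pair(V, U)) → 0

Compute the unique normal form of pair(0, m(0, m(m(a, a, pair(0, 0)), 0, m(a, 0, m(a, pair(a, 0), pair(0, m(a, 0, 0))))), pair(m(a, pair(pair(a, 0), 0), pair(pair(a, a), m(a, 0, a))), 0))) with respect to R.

1. pair(0, m(0, m(m(a, a, pair(0, 0)), 0, m(a, 0, m(a, pair(a, 0), pair(0, m(a, 0, 0))))), pair(m(a, pair(pair(a, 0), 0), pair(pair(a, a), m(a, 0, a))), 0)))  →  pair(0, m(0, m(a, 0, m(a, 0, m(a, pair(a, 0), pair(0, m(a, 0, 0))))), pair(m(a, pair(pair(a, 0), 0), pair(pair(a, a), m(a, 0, a))), 0)))   [R5 at 2.2.1]
2. pair(0, m(0, m(a, 0, m(a, 0, m(a, pair(a, 0), pair(0, m(a, 0, 0))))), pair(m(a, pair(pair(a, 0), 0), pair(pair(a, a), m(a, 0, a))), 0)))  →  pair(0, m(0, m(a, 0, m(a, pair(a, 0), pair(0, m(a, 0, 0)))), pair(m(a, pair(pair(a, 0), 0), pair(pair(a, a), m(a, 0, a))), 0)))   [R4 at 2.2]
3. pair(0, m(0, m(a, 0, m(a, pair(a, 0), pair(0, m(a, 0, 0)))), pair(m(a, pair(pair(a, 0), 0), pair(pair(a, a), m(a, 0, a))), 0)))  →  pair(0, m(0, m(a, pair(a, 0), pair(0, m(a, 0, 0))), pair(m(a, pair(pair(a, 0), 0), pair(pair(a, a), m(a, 0, a))), 0)))   [R4 at 2.2]
4. pair(0, m(0, m(a, pair(a, 0), pair(0, m(a, 0, 0))), pair(m(a, pair(pair(a, 0), 0), pair(pair(a, a), m(a, 0, a))), 0)))  →  pair(0, m(0, a, pair(m(a, pair(pair(a, 0), 0), pair(pair(a, a), m(a, 0, a))), 0)))   [R3 at 2.2]
5. pair(0, m(0, a, pair(m(a, pair(pair(a, 0), 0), pair(pair(a, a), m(a, 0, a))), 0)))  →  pair(0, m(0, a, pair(pair(a, 0), 0)))   [R3 at 2.3.1]
6. pair(0, m(0, a, pair(pair(a, 0), 0)))  →  pair(0, pair(0, 0))   [R1 at 2]

pair(0, pair(0, 0))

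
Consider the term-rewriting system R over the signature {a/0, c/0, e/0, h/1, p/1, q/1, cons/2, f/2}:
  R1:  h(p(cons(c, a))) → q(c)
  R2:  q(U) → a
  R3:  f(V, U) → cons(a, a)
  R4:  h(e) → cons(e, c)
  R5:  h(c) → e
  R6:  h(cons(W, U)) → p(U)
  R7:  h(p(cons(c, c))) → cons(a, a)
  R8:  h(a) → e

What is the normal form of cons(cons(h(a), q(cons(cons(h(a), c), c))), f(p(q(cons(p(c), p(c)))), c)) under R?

cons(cons(e, a), cons(a, a))

1. cons(cons(h(a), q(cons(cons(h(a), c), c))), f(p(q(cons(p(c), p(c)))), c))  →  cons(cons(e, q(cons(cons(h(a), c), c))), f(p(q(cons(p(c), p(c)))), c))   [R8 at 1.1]
2. cons(cons(e, q(cons(cons(h(a), c), c))), f(p(q(cons(p(c), p(c)))), c))  →  cons(cons(e, a), f(p(q(cons(p(c), p(c)))), c))   [R2 at 1.2]
3. cons(cons(e, a), f(p(q(cons(p(c), p(c)))), c))  →  cons(cons(e, a), cons(a, a))   [R3 at 2]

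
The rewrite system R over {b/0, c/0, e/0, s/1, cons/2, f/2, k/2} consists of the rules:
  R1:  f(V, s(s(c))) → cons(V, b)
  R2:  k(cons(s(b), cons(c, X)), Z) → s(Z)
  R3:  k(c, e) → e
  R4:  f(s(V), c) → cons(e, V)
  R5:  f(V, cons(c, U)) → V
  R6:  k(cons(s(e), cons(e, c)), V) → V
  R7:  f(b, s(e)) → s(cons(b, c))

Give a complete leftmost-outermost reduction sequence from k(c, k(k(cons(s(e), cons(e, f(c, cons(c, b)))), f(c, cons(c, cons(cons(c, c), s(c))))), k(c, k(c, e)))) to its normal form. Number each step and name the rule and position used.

e

1. k(c, k(k(cons(s(e), cons(e, f(c, cons(c, b)))), f(c, cons(c, cons(cons(c, c), s(c))))), k(c, k(c, e))))  →  k(c, k(k(cons(s(e), cons(e, c)), f(c, cons(c, cons(cons(c, c), s(c))))), k(c, k(c, e))))   [R5 at 2.1.1.2.2]
2. k(c, k(k(cons(s(e), cons(e, c)), f(c, cons(c, cons(cons(c, c), s(c))))), k(c, k(c, e))))  →  k(c, k(f(c, cons(c, cons(cons(c, c), s(c)))), k(c, k(c, e))))   [R6 at 2.1]
3. k(c, k(f(c, cons(c, cons(cons(c, c), s(c)))), k(c, k(c, e))))  →  k(c, k(c, k(c, k(c, e))))   [R5 at 2.1]
4. k(c, k(c, k(c, k(c, e))))  →  k(c, k(c, k(c, e)))   [R3 at 2.2.2]
5. k(c, k(c, k(c, e)))  →  k(c, k(c, e))   [R3 at 2.2]
6. k(c, k(c, e))  →  k(c, e)   [R3 at 2]
7. k(c, e)  →  e   [R3 at ε]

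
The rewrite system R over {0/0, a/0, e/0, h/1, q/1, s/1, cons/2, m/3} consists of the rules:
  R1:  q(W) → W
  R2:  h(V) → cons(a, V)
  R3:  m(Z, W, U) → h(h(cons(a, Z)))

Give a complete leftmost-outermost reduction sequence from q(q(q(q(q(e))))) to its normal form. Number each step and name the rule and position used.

e

1. q(q(q(q(q(e)))))  →  q(q(q(q(e))))   [R1 at ε]
2. q(q(q(q(e))))  →  q(q(q(e)))   [R1 at ε]
3. q(q(q(e)))  →  q(q(e))   [R1 at ε]
4. q(q(e))  →  q(e)   [R1 at ε]
5. q(e)  →  e   [R1 at ε]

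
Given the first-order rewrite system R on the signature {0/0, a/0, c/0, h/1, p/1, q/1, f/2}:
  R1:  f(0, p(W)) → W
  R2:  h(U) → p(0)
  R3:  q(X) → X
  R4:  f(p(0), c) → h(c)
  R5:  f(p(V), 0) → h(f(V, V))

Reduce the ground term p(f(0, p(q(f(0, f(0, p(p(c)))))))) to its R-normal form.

1. p(f(0, p(q(f(0, f(0, p(p(c))))))))  →  p(q(f(0, f(0, p(p(c))))))   [R1 at 1]
2. p(q(f(0, f(0, p(p(c))))))  →  p(f(0, f(0, p(p(c)))))   [R3 at 1]
3. p(f(0, f(0, p(p(c)))))  →  p(f(0, p(c)))   [R1 at 1.2]
4. p(f(0, p(c)))  →  p(c)   [R1 at 1]

p(c)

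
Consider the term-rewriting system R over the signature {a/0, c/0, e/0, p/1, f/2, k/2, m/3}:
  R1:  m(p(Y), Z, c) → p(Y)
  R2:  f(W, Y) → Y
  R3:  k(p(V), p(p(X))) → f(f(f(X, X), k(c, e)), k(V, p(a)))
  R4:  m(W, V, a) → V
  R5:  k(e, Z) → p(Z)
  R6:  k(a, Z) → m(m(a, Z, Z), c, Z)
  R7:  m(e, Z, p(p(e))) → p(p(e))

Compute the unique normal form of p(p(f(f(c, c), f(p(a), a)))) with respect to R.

p(p(a))

1. p(p(f(f(c, c), f(p(a), a))))  →  p(p(f(p(a), a)))   [R2 at 1.1]
2. p(p(f(p(a), a)))  →  p(p(a))   [R2 at 1.1]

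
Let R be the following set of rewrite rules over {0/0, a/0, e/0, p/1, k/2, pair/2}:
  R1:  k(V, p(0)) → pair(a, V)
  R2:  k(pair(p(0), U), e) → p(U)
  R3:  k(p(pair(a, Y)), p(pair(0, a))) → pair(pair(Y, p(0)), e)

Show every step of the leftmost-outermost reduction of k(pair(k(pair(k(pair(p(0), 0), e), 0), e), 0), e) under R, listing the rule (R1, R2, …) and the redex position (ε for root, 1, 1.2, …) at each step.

1. k(pair(k(pair(k(pair(p(0), 0), e), 0), e), 0), e)  →  k(pair(k(pair(p(0), 0), e), 0), e)   [R2 at 1.1.1.1]
2. k(pair(k(pair(p(0), 0), e), 0), e)  →  k(pair(p(0), 0), e)   [R2 at 1.1]
3. k(pair(p(0), 0), e)  →  p(0)   [R2 at ε]

p(0)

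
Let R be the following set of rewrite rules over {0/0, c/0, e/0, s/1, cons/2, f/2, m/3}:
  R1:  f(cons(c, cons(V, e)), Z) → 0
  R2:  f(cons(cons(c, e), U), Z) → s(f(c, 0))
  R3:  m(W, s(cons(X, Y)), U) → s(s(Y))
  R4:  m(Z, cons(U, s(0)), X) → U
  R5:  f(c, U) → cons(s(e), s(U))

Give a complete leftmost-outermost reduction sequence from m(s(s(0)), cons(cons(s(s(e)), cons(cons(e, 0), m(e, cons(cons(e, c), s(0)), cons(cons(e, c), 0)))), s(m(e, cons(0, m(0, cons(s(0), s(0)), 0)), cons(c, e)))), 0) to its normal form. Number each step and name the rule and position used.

1. m(s(s(0)), cons(cons(s(s(e)), cons(cons(e, 0), m(e, cons(cons(e, c), s(0)), cons(cons(e, c), 0)))), s(m(e, cons(0, m(0, cons(s(0), s(0)), 0)), cons(c, e)))), 0)  →  m(s(s(0)), cons(cons(s(s(e)), cons(cons(e, 0), cons(e, c))), s(m(e, cons(0, m(0, cons(s(0), s(0)), 0)), cons(c, e)))), 0)   [R4 at 2.1.2.2]
2. m(s(s(0)), cons(cons(s(s(e)), cons(cons(e, 0), cons(e, c))), s(m(e, cons(0, m(0, cons(s(0), s(0)), 0)), cons(c, e)))), 0)  →  m(s(s(0)), cons(cons(s(s(e)), cons(cons(e, 0), cons(e, c))), s(m(e, cons(0, s(0)), cons(c, e)))), 0)   [R4 at 2.2.1.2.2]
3. m(s(s(0)), cons(cons(s(s(e)), cons(cons(e, 0), cons(e, c))), s(m(e, cons(0, s(0)), cons(c, e)))), 0)  →  m(s(s(0)), cons(cons(s(s(e)), cons(cons(e, 0), cons(e, c))), s(0)), 0)   [R4 at 2.2.1]
4. m(s(s(0)), cons(cons(s(s(e)), cons(cons(e, 0), cons(e, c))), s(0)), 0)  →  cons(s(s(e)), cons(cons(e, 0), cons(e, c)))   [R4 at ε]

cons(s(s(e)), cons(cons(e, 0), cons(e, c)))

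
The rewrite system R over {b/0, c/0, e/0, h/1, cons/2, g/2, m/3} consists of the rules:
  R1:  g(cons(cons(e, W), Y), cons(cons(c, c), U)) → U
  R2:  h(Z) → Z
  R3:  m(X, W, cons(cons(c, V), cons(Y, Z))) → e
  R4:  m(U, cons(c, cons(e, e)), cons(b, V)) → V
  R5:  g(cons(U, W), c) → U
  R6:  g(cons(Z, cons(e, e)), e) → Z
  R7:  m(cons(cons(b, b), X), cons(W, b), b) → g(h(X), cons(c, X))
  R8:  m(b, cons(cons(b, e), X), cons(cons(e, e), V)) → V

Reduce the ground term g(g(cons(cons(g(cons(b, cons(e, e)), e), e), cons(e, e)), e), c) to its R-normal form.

1. g(g(cons(cons(g(cons(b, cons(e, e)), e), e), cons(e, e)), e), c)  →  g(cons(g(cons(b, cons(e, e)), e), e), c)   [R6 at 1]
2. g(cons(g(cons(b, cons(e, e)), e), e), c)  →  g(cons(b, cons(e, e)), e)   [R5 at ε]
3. g(cons(b, cons(e, e)), e)  →  b   [R6 at ε]

b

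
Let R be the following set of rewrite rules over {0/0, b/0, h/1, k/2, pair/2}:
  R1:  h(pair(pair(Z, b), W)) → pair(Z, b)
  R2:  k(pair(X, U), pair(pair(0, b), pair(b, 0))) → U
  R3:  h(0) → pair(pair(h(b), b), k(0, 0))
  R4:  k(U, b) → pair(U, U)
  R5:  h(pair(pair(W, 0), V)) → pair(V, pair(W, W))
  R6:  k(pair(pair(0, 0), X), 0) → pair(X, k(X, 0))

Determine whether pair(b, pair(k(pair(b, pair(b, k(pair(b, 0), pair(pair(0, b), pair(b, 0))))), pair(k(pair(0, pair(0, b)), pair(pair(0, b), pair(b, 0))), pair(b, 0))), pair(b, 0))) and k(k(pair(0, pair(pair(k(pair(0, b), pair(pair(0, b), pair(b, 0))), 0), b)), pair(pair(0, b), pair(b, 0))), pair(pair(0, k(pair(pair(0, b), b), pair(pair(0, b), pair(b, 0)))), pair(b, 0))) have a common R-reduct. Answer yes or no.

Reduce t₁ = pair(b, pair(k(pair(b, pair(b, k(pair(b, 0), pair(pair(0, b), pair(b, 0))))), pair(k(pair(0, pair(0, b)), pair(pair(0, b), pair(b, 0))), pair(b, 0))), pair(b, 0))):
1. pair(b, pair(k(pair(b, pair(b, k(pair(b, 0), pair(pair(0, b), pair(b, 0))))), pair(k(pair(0, pair(0, b)), pair(pair(0, b), pair(b, 0))), pair(b, 0))), pair(b, 0)))  →  pair(b, pair(k(pair(b, pair(b, 0)), pair(k(pair(0, pair(0, b)), pair(pair(0, b), pair(b, 0))), pair(b, 0))), pair(b, 0)))   [R2 at 2.1.1.2.2]
2. pair(b, pair(k(pair(b, pair(b, 0)), pair(k(pair(0, pair(0, b)), pair(pair(0, b), pair(b, 0))), pair(b, 0))), pair(b, 0)))  →  pair(b, pair(k(pair(b, pair(b, 0)), pair(pair(0, b), pair(b, 0))), pair(b, 0)))   [R2 at 2.1.2.1]
3. pair(b, pair(k(pair(b, pair(b, 0)), pair(pair(0, b), pair(b, 0))), pair(b, 0)))  →  pair(b, pair(pair(b, 0), pair(b, 0)))   [R2 at 2.1]

Reduce t₂ = k(k(pair(0, pair(pair(k(pair(0, b), pair(pair(0, b), pair(b, 0))), 0), b)), pair(pair(0, b), pair(b, 0))), pair(pair(0, k(pair(pair(0, b), b), pair(pair(0, b), pair(b, 0)))), pair(b, 0))):
1. k(k(pair(0, pair(pair(k(pair(0, b), pair(pair(0, b), pair(b, 0))), 0), b)), pair(pair(0, b), pair(b, 0))), pair(pair(0, k(pair(pair(0, b), b), pair(pair(0, b), pair(b, 0)))), pair(b, 0)))  →  k(pair(pair(k(pair(0, b), pair(pair(0, b), pair(b, 0))), 0), b), pair(pair(0, k(pair(pair(0, b), b), pair(pair(0, b), pair(b, 0)))), pair(b, 0)))   [R2 at 1]
2. k(pair(pair(k(pair(0, b), pair(pair(0, b), pair(b, 0))), 0), b), pair(pair(0, k(pair(pair(0, b), b), pair(pair(0, b), pair(b, 0)))), pair(b, 0)))  →  k(pair(pair(b, 0), b), pair(pair(0, k(pair(pair(0, b), b), pair(pair(0, b), pair(b, 0)))), pair(b, 0)))   [R2 at 1.1.1]
3. k(pair(pair(b, 0), b), pair(pair(0, k(pair(pair(0, b), b), pair(pair(0, b), pair(b, 0)))), pair(b, 0)))  →  k(pair(pair(b, 0), b), pair(pair(0, b), pair(b, 0)))   [R2 at 2.1.2]
4. k(pair(pair(b, 0), b), pair(pair(0, b), pair(b, 0)))  →  b   [R2 at ε]

no — NF(t₁) = pair(b, pair(pair(b, 0), pair(b, 0))), NF(t₂) = b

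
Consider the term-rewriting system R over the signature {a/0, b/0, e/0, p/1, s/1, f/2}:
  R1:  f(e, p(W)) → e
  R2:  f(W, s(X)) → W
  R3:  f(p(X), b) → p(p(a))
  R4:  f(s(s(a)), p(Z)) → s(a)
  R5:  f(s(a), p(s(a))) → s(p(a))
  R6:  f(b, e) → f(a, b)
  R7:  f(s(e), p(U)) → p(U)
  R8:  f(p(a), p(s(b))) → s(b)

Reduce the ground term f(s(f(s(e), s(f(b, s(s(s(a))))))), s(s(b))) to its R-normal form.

1. f(s(f(s(e), s(f(b, s(s(s(a))))))), s(s(b)))  →  s(f(s(e), s(f(b, s(s(s(a)))))))   [R2 at ε]
2. s(f(s(e), s(f(b, s(s(s(a)))))))  →  s(s(e))   [R2 at 1]

s(s(e))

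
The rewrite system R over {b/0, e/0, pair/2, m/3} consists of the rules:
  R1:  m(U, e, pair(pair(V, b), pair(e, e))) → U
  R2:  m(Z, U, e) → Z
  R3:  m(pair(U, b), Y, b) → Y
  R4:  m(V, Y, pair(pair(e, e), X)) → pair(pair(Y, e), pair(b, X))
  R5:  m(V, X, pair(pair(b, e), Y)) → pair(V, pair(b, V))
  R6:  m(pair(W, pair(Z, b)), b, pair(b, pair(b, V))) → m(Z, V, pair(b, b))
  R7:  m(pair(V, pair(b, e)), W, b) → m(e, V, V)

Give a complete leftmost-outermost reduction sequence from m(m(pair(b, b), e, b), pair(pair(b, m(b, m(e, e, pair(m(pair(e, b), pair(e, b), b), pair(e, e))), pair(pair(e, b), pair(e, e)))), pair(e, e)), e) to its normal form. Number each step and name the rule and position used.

1. m(m(pair(b, b), e, b), pair(pair(b, m(b, m(e, e, pair(m(pair(e, b), pair(e, b), b), pair(e, e))), pair(pair(e, b), pair(e, e)))), pair(e, e)), e)  →  m(pair(b, b), e, b)   [R2 at ε]
2. m(pair(b, b), e, b)  →  e   [R3 at ε]

e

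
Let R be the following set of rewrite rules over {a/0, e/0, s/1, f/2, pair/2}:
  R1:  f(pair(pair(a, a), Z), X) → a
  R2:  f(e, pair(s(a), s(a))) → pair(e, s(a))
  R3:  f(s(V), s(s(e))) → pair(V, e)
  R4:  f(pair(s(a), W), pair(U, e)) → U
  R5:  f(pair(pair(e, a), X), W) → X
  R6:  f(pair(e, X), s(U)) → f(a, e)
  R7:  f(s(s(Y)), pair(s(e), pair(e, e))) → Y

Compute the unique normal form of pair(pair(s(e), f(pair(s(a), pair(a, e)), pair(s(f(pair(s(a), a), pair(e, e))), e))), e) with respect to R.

1. pair(pair(s(e), f(pair(s(a), pair(a, e)), pair(s(f(pair(s(a), a), pair(e, e))), e))), e)  →  pair(pair(s(e), s(f(pair(s(a), a), pair(e, e)))), e)   [R4 at 1.2]
2. pair(pair(s(e), s(f(pair(s(a), a), pair(e, e)))), e)  →  pair(pair(s(e), s(e)), e)   [R4 at 1.2.1]

pair(pair(s(e), s(e)), e)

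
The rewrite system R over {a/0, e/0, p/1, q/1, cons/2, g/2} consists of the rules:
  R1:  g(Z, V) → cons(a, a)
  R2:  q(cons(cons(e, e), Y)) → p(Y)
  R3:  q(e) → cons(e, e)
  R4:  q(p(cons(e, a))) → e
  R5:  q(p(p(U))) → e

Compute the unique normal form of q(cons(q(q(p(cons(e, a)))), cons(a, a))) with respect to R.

1. q(cons(q(q(p(cons(e, a)))), cons(a, a)))  →  q(cons(q(e), cons(a, a)))   [R4 at 1.1.1]
2. q(cons(q(e), cons(a, a)))  →  q(cons(cons(e, e), cons(a, a)))   [R3 at 1.1]
3. q(cons(cons(e, e), cons(a, a)))  →  p(cons(a, a))   [R2 at ε]

p(cons(a, a))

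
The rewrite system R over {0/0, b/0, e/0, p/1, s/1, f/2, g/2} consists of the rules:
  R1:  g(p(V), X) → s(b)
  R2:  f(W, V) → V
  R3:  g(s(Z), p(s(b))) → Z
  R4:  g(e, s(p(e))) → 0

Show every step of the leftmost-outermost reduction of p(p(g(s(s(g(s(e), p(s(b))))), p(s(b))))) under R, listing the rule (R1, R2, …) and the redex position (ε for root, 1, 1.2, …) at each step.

1. p(p(g(s(s(g(s(e), p(s(b))))), p(s(b)))))  →  p(p(s(g(s(e), p(s(b))))))   [R3 at 1.1]
2. p(p(s(g(s(e), p(s(b))))))  →  p(p(s(e)))   [R3 at 1.1.1]

p(p(s(e)))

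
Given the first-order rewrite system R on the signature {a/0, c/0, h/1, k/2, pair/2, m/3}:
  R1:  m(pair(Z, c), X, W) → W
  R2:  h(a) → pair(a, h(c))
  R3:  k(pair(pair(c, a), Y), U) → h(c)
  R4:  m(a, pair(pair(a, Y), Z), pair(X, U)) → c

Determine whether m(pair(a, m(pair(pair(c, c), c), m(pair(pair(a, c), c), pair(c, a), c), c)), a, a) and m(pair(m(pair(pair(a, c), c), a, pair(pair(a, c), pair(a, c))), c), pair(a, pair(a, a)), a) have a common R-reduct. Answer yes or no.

yes — NF(t₁) = a, NF(t₂) = a

Reduce t₁ = m(pair(a, m(pair(pair(c, c), c), m(pair(pair(a, c), c), pair(c, a), c), c)), a, a):
1. m(pair(a, m(pair(pair(c, c), c), m(pair(pair(a, c), c), pair(c, a), c), c)), a, a)  →  m(pair(a, c), a, a)   [R1 at 1.2]
2. m(pair(a, c), a, a)  →  a   [R1 at ε]

Reduce t₂ = m(pair(m(pair(pair(a, c), c), a, pair(pair(a, c), pair(a, c))), c), pair(a, pair(a, a)), a):
1. m(pair(m(pair(pair(a, c), c), a, pair(pair(a, c), pair(a, c))), c), pair(a, pair(a, a)), a)  →  a   [R1 at ε]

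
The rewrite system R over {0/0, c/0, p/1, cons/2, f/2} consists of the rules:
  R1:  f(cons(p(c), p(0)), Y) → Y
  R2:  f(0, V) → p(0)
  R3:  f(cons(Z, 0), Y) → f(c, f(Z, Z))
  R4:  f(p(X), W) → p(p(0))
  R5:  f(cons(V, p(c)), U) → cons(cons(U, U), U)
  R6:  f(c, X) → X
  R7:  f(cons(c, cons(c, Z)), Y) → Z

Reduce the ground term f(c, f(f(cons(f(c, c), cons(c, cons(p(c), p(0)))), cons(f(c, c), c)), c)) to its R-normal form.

1. f(c, f(f(cons(f(c, c), cons(c, cons(p(c), p(0)))), cons(f(c, c), c)), c))  →  f(f(cons(f(c, c), cons(c, cons(p(c), p(0)))), cons(f(c, c), c)), c)   [R6 at ε]
2. f(f(cons(f(c, c), cons(c, cons(p(c), p(0)))), cons(f(c, c), c)), c)  →  f(f(cons(c, cons(c, cons(p(c), p(0)))), cons(f(c, c), c)), c)   [R6 at 1.1.1]
3. f(f(cons(c, cons(c, cons(p(c), p(0)))), cons(f(c, c), c)), c)  →  f(cons(p(c), p(0)), c)   [R7 at 1]
4. f(cons(p(c), p(0)), c)  →  c   [R1 at ε]

c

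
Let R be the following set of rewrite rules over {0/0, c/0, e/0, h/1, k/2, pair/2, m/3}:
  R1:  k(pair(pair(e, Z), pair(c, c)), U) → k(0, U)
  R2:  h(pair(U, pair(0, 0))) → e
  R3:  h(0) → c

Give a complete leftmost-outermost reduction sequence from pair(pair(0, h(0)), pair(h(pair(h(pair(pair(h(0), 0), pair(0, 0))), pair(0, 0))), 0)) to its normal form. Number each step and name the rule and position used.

pair(pair(0, c), pair(e, 0))

1. pair(pair(0, h(0)), pair(h(pair(h(pair(pair(h(0), 0), pair(0, 0))), pair(0, 0))), 0))  →  pair(pair(0, c), pair(h(pair(h(pair(pair(h(0), 0), pair(0, 0))), pair(0, 0))), 0))   [R3 at 1.2]
2. pair(pair(0, c), pair(h(pair(h(pair(pair(h(0), 0), pair(0, 0))), pair(0, 0))), 0))  →  pair(pair(0, c), pair(e, 0))   [R2 at 2.1]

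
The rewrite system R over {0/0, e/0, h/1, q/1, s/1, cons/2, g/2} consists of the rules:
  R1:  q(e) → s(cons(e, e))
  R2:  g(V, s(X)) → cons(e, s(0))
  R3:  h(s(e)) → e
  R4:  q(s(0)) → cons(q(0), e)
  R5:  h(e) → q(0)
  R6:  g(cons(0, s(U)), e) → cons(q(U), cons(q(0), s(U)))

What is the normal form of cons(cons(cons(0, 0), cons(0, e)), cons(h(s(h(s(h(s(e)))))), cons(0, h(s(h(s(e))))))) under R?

cons(cons(cons(0, 0), cons(0, e)), cons(e, cons(0, e)))

1. cons(cons(cons(0, 0), cons(0, e)), cons(h(s(h(s(h(s(e)))))), cons(0, h(s(h(s(e)))))))  →  cons(cons(cons(0, 0), cons(0, e)), cons(h(s(h(s(e)))), cons(0, h(s(h(s(e)))))))   [R3 at 2.1.1.1.1.1]
2. cons(cons(cons(0, 0), cons(0, e)), cons(h(s(h(s(e)))), cons(0, h(s(h(s(e)))))))  →  cons(cons(cons(0, 0), cons(0, e)), cons(h(s(e)), cons(0, h(s(h(s(e)))))))   [R3 at 2.1.1.1]
3. cons(cons(cons(0, 0), cons(0, e)), cons(h(s(e)), cons(0, h(s(h(s(e)))))))  →  cons(cons(cons(0, 0), cons(0, e)), cons(e, cons(0, h(s(h(s(e)))))))   [R3 at 2.1]
4. cons(cons(cons(0, 0), cons(0, e)), cons(e, cons(0, h(s(h(s(e)))))))  →  cons(cons(cons(0, 0), cons(0, e)), cons(e, cons(0, h(s(e)))))   [R3 at 2.2.2.1.1]
5. cons(cons(cons(0, 0), cons(0, e)), cons(e, cons(0, h(s(e)))))  →  cons(cons(cons(0, 0), cons(0, e)), cons(e, cons(0, e)))   [R3 at 2.2.2]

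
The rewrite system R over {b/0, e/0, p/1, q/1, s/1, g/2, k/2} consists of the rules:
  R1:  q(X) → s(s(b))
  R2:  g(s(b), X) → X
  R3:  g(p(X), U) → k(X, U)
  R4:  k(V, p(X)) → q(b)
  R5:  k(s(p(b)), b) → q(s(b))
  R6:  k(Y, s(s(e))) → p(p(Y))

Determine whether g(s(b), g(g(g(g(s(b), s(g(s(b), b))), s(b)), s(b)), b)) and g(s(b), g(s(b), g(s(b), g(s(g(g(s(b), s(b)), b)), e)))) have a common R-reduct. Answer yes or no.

Reduce t₁ = g(s(b), g(g(g(g(s(b), s(g(s(b), b))), s(b)), s(b)), b)):
1. g(s(b), g(g(g(g(s(b), s(g(s(b), b))), s(b)), s(b)), b))  →  g(g(g(g(s(b), s(g(s(b), b))), s(b)), s(b)), b)   [R2 at ε]
2. g(g(g(g(s(b), s(g(s(b), b))), s(b)), s(b)), b)  →  g(g(g(s(g(s(b), b)), s(b)), s(b)), b)   [R2 at 1.1.1]
3. g(g(g(s(g(s(b), b)), s(b)), s(b)), b)  →  g(g(g(s(b), s(b)), s(b)), b)   [R2 at 1.1.1.1]
4. g(g(g(s(b), s(b)), s(b)), b)  →  g(g(s(b), s(b)), b)   [R2 at 1.1]
5. g(g(s(b), s(b)), b)  →  g(s(b), b)   [R2 at 1]
6. g(s(b), b)  →  b   [R2 at ε]

Reduce t₂ = g(s(b), g(s(b), g(s(b), g(s(g(g(s(b), s(b)), b)), e)))):
1. g(s(b), g(s(b), g(s(b), g(s(g(g(s(b), s(b)), b)), e))))  →  g(s(b), g(s(b), g(s(g(g(s(b), s(b)), b)), e)))   [R2 at ε]
2. g(s(b), g(s(b), g(s(g(g(s(b), s(b)), b)), e)))  →  g(s(b), g(s(g(g(s(b), s(b)), b)), e))   [R2 at ε]
3. g(s(b), g(s(g(g(s(b), s(b)), b)), e))  →  g(s(g(g(s(b), s(b)), b)), e)   [R2 at ε]
4. g(s(g(g(s(b), s(b)), b)), e)  →  g(s(g(s(b), b)), e)   [R2 at 1.1.1]
5. g(s(g(s(b), b)), e)  →  g(s(b), e)   [R2 at 1.1]
6. g(s(b), e)  →  e   [R2 at ε]

no — NF(t₁) = b, NF(t₂) = e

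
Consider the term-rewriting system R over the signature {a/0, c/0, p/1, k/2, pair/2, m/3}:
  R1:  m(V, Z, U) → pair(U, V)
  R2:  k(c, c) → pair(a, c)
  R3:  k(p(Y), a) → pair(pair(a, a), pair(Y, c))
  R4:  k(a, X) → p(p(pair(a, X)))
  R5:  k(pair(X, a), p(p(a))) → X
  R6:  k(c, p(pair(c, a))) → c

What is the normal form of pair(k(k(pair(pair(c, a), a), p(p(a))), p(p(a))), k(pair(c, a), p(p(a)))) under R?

pair(c, c)

1. pair(k(k(pair(pair(c, a), a), p(p(a))), p(p(a))), k(pair(c, a), p(p(a))))  →  pair(k(pair(c, a), p(p(a))), k(pair(c, a), p(p(a))))   [R5 at 1.1]
2. pair(k(pair(c, a), p(p(a))), k(pair(c, a), p(p(a))))  →  pair(c, k(pair(c, a), p(p(a))))   [R5 at 1]
3. pair(c, k(pair(c, a), p(p(a))))  →  pair(c, c)   [R5 at 2]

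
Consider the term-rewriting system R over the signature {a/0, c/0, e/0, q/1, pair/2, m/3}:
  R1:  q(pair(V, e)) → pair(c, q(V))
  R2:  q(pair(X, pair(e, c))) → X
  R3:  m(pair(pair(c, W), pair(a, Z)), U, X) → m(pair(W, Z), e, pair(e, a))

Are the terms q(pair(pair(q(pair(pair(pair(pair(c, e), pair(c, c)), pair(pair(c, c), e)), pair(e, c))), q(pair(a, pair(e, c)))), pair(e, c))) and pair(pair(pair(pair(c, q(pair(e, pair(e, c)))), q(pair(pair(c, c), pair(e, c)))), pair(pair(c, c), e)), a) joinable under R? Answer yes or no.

yes — NF(t₁) = pair(pair(pair(pair(c, e), pair(c, c)), pair(pair(c, c), e)), a), NF(t₂) = pair(pair(pair(pair(c, e), pair(c, c)), pair(pair(c, c), e)), a)

Reduce t₁ = q(pair(pair(q(pair(pair(pair(pair(c, e), pair(c, c)), pair(pair(c, c), e)), pair(e, c))), q(pair(a, pair(e, c)))), pair(e, c))):
1. q(pair(pair(q(pair(pair(pair(pair(c, e), pair(c, c)), pair(pair(c, c), e)), pair(e, c))), q(pair(a, pair(e, c)))), pair(e, c)))  →  pair(q(pair(pair(pair(pair(c, e), pair(c, c)), pair(pair(c, c), e)), pair(e, c))), q(pair(a, pair(e, c))))   [R2 at ε]
2. pair(q(pair(pair(pair(pair(c, e), pair(c, c)), pair(pair(c, c), e)), pair(e, c))), q(pair(a, pair(e, c))))  →  pair(pair(pair(pair(c, e), pair(c, c)), pair(pair(c, c), e)), q(pair(a, pair(e, c))))   [R2 at 1]
3. pair(pair(pair(pair(c, e), pair(c, c)), pair(pair(c, c), e)), q(pair(a, pair(e, c))))  →  pair(pair(pair(pair(c, e), pair(c, c)), pair(pair(c, c), e)), a)   [R2 at 2]

Reduce t₂ = pair(pair(pair(pair(c, q(pair(e, pair(e, c)))), q(pair(pair(c, c), pair(e, c)))), pair(pair(c, c), e)), a):
1. pair(pair(pair(pair(c, q(pair(e, pair(e, c)))), q(pair(pair(c, c), pair(e, c)))), pair(pair(c, c), e)), a)  →  pair(pair(pair(pair(c, e), q(pair(pair(c, c), pair(e, c)))), pair(pair(c, c), e)), a)   [R2 at 1.1.1.2]
2. pair(pair(pair(pair(c, e), q(pair(pair(c, c), pair(e, c)))), pair(pair(c, c), e)), a)  →  pair(pair(pair(pair(c, e), pair(c, c)), pair(pair(c, c), e)), a)   [R2 at 1.1.2]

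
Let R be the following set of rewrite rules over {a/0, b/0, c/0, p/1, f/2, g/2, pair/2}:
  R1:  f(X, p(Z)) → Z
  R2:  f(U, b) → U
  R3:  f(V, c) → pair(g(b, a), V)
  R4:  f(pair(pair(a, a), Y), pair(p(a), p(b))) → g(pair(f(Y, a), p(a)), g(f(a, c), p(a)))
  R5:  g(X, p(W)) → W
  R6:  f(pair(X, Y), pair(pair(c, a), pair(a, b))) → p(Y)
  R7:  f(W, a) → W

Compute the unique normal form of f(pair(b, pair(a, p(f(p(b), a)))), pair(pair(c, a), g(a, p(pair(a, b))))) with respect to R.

1. f(pair(b, pair(a, p(f(p(b), a)))), pair(pair(c, a), g(a, p(pair(a, b)))))  →  f(pair(b, pair(a, p(p(b)))), pair(pair(c, a), g(a, p(pair(a, b)))))   [R7 at 1.2.2.1]
2. f(pair(b, pair(a, p(p(b)))), pair(pair(c, a), g(a, p(pair(a, b)))))  →  f(pair(b, pair(a, p(p(b)))), pair(pair(c, a), pair(a, b)))   [R5 at 2.2]
3. f(pair(b, pair(a, p(p(b)))), pair(pair(c, a), pair(a, b)))  →  p(pair(a, p(p(b))))   [R6 at ε]

p(pair(a, p(p(b))))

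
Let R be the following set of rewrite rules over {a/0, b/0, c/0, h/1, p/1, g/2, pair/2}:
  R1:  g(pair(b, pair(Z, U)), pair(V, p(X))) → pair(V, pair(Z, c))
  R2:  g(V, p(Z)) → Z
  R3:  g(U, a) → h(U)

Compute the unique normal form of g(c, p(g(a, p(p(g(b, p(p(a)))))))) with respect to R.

p(p(a))

1. g(c, p(g(a, p(p(g(b, p(p(a))))))))  →  g(a, p(p(g(b, p(p(a))))))   [R2 at ε]
2. g(a, p(p(g(b, p(p(a))))))  →  p(g(b, p(p(a))))   [R2 at ε]
3. p(g(b, p(p(a))))  →  p(p(a))   [R2 at 1]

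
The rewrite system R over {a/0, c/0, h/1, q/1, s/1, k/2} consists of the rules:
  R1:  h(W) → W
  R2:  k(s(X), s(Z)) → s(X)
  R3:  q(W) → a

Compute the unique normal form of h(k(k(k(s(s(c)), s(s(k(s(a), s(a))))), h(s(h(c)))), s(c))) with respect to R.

s(s(c))

1. h(k(k(k(s(s(c)), s(s(k(s(a), s(a))))), h(s(h(c)))), s(c)))  →  k(k(k(s(s(c)), s(s(k(s(a), s(a))))), h(s(h(c)))), s(c))   [R1 at ε]
2. k(k(k(s(s(c)), s(s(k(s(a), s(a))))), h(s(h(c)))), s(c))  →  k(k(s(s(c)), h(s(h(c)))), s(c))   [R2 at 1.1]
3. k(k(s(s(c)), h(s(h(c)))), s(c))  →  k(k(s(s(c)), s(h(c))), s(c))   [R1 at 1.2]
4. k(k(s(s(c)), s(h(c))), s(c))  →  k(s(s(c)), s(c))   [R2 at 1]
5. k(s(s(c)), s(c))  →  s(s(c))   [R2 at ε]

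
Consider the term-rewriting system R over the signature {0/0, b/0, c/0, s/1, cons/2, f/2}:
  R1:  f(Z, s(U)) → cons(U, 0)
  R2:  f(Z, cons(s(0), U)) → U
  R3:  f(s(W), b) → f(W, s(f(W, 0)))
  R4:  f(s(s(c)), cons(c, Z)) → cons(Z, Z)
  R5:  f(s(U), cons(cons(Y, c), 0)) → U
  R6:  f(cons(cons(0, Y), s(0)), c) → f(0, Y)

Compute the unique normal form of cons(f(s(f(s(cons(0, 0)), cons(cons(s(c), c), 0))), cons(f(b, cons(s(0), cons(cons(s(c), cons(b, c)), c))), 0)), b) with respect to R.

cons(cons(0, 0), b)

1. cons(f(s(f(s(cons(0, 0)), cons(cons(s(c), c), 0))), cons(f(b, cons(s(0), cons(cons(s(c), cons(b, c)), c))), 0)), b)  →  cons(f(s(cons(0, 0)), cons(f(b, cons(s(0), cons(cons(s(c), cons(b, c)), c))), 0)), b)   [R5 at 1.1.1]
2. cons(f(s(cons(0, 0)), cons(f(b, cons(s(0), cons(cons(s(c), cons(b, c)), c))), 0)), b)  →  cons(f(s(cons(0, 0)), cons(cons(cons(s(c), cons(b, c)), c), 0)), b)   [R2 at 1.2.1]
3. cons(f(s(cons(0, 0)), cons(cons(cons(s(c), cons(b, c)), c), 0)), b)  →  cons(cons(0, 0), b)   [R5 at 1]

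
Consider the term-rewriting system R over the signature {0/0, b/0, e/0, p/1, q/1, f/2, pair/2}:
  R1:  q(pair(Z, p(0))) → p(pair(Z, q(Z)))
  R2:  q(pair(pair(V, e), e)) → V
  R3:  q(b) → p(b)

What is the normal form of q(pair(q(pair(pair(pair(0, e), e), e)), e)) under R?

1. q(pair(q(pair(pair(pair(0, e), e), e)), e))  →  q(pair(pair(0, e), e))   [R2 at 1.1]
2. q(pair(pair(0, e), e))  →  0   [R2 at ε]

0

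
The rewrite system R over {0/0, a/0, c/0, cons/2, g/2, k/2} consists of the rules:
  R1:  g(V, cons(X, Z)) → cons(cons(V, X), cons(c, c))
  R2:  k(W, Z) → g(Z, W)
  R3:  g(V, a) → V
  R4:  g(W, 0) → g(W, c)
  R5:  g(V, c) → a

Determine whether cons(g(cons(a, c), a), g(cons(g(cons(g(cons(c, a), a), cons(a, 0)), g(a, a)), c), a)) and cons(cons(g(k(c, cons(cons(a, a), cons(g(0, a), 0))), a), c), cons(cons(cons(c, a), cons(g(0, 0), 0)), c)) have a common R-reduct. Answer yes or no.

yes — NF(t₁) = cons(cons(a, c), cons(cons(cons(c, a), cons(a, 0)), c)), NF(t₂) = cons(cons(a, c), cons(cons(cons(c, a), cons(a, 0)), c))

Reduce t₁ = cons(g(cons(a, c), a), g(cons(g(cons(g(cons(c, a), a), cons(a, 0)), g(a, a)), c), a)):
1. cons(g(cons(a, c), a), g(cons(g(cons(g(cons(c, a), a), cons(a, 0)), g(a, a)), c), a))  →  cons(cons(a, c), g(cons(g(cons(g(cons(c, a), a), cons(a, 0)), g(a, a)), c), a))   [R3 at 1]
2. cons(cons(a, c), g(cons(g(cons(g(cons(c, a), a), cons(a, 0)), g(a, a)), c), a))  →  cons(cons(a, c), cons(g(cons(g(cons(c, a), a), cons(a, 0)), g(a, a)), c))   [R3 at 2]
3. cons(cons(a, c), cons(g(cons(g(cons(c, a), a), cons(a, 0)), g(a, a)), c))  →  cons(cons(a, c), cons(g(cons(cons(c, a), cons(a, 0)), g(a, a)), c))   [R3 at 2.1.1.1]
4. cons(cons(a, c), cons(g(cons(cons(c, a), cons(a, 0)), g(a, a)), c))  →  cons(cons(a, c), cons(g(cons(cons(c, a), cons(a, 0)), a), c))   [R3 at 2.1.2]
5. cons(cons(a, c), cons(g(cons(cons(c, a), cons(a, 0)), a), c))  →  cons(cons(a, c), cons(cons(cons(c, a), cons(a, 0)), c))   [R3 at 2.1]

Reduce t₂ = cons(cons(g(k(c, cons(cons(a, a), cons(g(0, a), 0))), a), c), cons(cons(cons(c, a), cons(g(0, 0), 0)), c)):
1. cons(cons(g(k(c, cons(cons(a, a), cons(g(0, a), 0))), a), c), cons(cons(cons(c, a), cons(g(0, 0), 0)), c))  →  cons(cons(k(c, cons(cons(a, a), cons(g(0, a), 0))), c), cons(cons(cons(c, a), cons(g(0, 0), 0)), c))   [R3 at 1.1]
2. cons(cons(k(c, cons(cons(a, a), cons(g(0, a), 0))), c), cons(cons(cons(c, a), cons(g(0, 0), 0)), c))  →  cons(cons(g(cons(cons(a, a), cons(g(0, a), 0)), c), c), cons(cons(cons(c, a), cons(g(0, 0), 0)), c))   [R2 at 1.1]
3. cons(cons(g(cons(cons(a, a), cons(g(0, a), 0)), c), c), cons(cons(cons(c, a), cons(g(0, 0), 0)), c))  →  cons(cons(a, c), cons(cons(cons(c, a), cons(g(0, 0), 0)), c))   [R5 at 1.1]
4. cons(cons(a, c), cons(cons(cons(c, a), cons(g(0, 0), 0)), c))  →  cons(cons(a, c), cons(cons(cons(c, a), cons(g(0, c), 0)), c))   [R4 at 2.1.2.1]
5. cons(cons(a, c), cons(cons(cons(c, a), cons(g(0, c), 0)), c))  →  cons(cons(a, c), cons(cons(cons(c, a), cons(a, 0)), c))   [R5 at 2.1.2.1]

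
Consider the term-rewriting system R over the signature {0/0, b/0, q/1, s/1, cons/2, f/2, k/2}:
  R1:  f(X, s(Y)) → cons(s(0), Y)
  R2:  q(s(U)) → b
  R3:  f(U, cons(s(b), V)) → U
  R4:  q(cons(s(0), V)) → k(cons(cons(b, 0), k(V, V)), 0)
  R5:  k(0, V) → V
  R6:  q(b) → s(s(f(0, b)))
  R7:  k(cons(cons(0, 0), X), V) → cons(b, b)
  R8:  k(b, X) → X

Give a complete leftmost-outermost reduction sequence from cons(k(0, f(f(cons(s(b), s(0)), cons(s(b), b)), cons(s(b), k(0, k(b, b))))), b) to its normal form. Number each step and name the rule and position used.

cons(cons(s(b), s(0)), b)

1. cons(k(0, f(f(cons(s(b), s(0)), cons(s(b), b)), cons(s(b), k(0, k(b, b))))), b)  →  cons(f(f(cons(s(b), s(0)), cons(s(b), b)), cons(s(b), k(0, k(b, b)))), b)   [R5 at 1]
2. cons(f(f(cons(s(b), s(0)), cons(s(b), b)), cons(s(b), k(0, k(b, b)))), b)  →  cons(f(cons(s(b), s(0)), cons(s(b), b)), b)   [R3 at 1]
3. cons(f(cons(s(b), s(0)), cons(s(b), b)), b)  →  cons(cons(s(b), s(0)), b)   [R3 at 1]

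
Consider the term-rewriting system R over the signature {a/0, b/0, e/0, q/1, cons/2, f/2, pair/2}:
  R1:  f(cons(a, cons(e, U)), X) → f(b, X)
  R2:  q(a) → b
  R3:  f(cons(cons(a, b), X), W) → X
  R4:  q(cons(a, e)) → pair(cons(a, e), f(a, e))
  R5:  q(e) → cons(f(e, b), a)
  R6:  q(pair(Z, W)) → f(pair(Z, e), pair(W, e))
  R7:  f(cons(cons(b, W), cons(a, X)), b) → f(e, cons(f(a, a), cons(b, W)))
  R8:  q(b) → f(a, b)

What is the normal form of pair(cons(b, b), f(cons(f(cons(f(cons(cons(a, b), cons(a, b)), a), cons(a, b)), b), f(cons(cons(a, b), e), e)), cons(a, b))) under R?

pair(cons(b, b), e)

1. pair(cons(b, b), f(cons(f(cons(f(cons(cons(a, b), cons(a, b)), a), cons(a, b)), b), f(cons(cons(a, b), e), e)), cons(a, b)))  →  pair(cons(b, b), f(cons(f(cons(cons(a, b), cons(a, b)), b), f(cons(cons(a, b), e), e)), cons(a, b)))   [R3 at 2.1.1.1.1]
2. pair(cons(b, b), f(cons(f(cons(cons(a, b), cons(a, b)), b), f(cons(cons(a, b), e), e)), cons(a, b)))  →  pair(cons(b, b), f(cons(cons(a, b), f(cons(cons(a, b), e), e)), cons(a, b)))   [R3 at 2.1.1]
3. pair(cons(b, b), f(cons(cons(a, b), f(cons(cons(a, b), e), e)), cons(a, b)))  →  pair(cons(b, b), f(cons(cons(a, b), e), e))   [R3 at 2]
4. pair(cons(b, b), f(cons(cons(a, b), e), e))  →  pair(cons(b, b), e)   [R3 at 2]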